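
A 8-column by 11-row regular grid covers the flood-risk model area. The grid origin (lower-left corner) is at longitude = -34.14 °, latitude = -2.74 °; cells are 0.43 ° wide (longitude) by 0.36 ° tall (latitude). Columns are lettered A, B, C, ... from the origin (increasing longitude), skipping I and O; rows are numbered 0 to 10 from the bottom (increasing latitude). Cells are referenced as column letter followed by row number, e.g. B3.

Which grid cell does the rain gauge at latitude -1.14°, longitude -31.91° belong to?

F4

Column index: ⌊(-31.91 − -34.14) / 0.43⌋ = ⌊5.186⌋ = 5 → column F
Row offset from origin: ⌊(-1.14 − -2.74) / 0.36⌋ = ⌊4.444⌋ = 4 → row 4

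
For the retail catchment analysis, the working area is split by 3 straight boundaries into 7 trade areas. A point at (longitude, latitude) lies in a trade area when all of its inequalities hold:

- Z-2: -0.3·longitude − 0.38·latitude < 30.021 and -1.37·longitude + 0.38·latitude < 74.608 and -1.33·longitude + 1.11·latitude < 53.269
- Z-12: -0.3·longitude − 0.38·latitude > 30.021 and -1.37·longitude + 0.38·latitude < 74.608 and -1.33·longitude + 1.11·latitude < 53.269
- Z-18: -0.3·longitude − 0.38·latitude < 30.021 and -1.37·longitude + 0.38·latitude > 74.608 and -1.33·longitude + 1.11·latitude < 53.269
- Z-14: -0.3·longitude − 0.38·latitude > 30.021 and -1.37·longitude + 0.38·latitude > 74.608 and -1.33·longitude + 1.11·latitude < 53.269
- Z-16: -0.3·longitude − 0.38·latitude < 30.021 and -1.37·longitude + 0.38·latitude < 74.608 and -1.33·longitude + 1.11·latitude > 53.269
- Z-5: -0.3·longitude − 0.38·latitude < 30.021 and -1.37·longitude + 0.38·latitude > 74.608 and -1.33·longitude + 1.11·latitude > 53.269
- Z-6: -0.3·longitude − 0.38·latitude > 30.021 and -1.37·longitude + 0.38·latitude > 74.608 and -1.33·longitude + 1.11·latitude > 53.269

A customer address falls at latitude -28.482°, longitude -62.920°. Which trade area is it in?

Z-18

-0.3·-62.920 − 0.38·-28.482 = 29.699, which is < 30.021
-1.37·-62.920 + 0.38·-28.482 = 75.377, which is > 74.608
-1.33·-62.920 + 1.11·-28.482 = 52.069, which is < 53.269
This sign pattern matches Z-18.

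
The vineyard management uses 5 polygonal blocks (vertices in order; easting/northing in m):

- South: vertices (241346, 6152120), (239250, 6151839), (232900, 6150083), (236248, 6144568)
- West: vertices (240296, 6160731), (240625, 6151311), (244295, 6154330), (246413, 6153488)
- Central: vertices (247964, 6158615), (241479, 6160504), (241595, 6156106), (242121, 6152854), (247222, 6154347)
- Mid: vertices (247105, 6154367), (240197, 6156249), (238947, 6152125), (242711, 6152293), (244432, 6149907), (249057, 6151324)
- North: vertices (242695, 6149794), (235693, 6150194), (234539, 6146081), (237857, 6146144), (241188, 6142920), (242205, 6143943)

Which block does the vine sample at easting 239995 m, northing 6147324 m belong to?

North

Cast a ray rightward from (239995, 6147324). For each polygon, the edges (by vertex number in listed order) whose endpoints lie on opposite sides of northing = 6147324, where each meets that height, and whether that is right or left of the point:
South: 3–4 at easting≈234574.9 (left), 4–1 at easting≈238108.4 (left) → 0 crossings.
West: no edge straddles that height → 0 crossings.
Central: no edge straddles that height → 0 crossings.
Mid: no edge straddles that height → 0 crossings.
North: 2–3 at easting≈234887.8 (left), 6–1 at easting≈242488.1 (right) → 1 crossing.
Only North has an odd count, so the point is inside North.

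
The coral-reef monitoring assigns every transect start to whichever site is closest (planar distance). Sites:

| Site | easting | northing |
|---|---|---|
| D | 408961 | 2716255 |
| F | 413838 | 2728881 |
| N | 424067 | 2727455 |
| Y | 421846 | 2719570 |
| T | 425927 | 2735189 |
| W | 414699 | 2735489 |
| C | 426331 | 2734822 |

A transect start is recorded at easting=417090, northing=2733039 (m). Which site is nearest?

Squared distances to each site:
D: 347783297.000; F: 27864468.000; N: 79859585.000; Y: 204033497.000; T: 82715069.000; W: 11719381.000; C: 88575170.000.
Minimum at W.

W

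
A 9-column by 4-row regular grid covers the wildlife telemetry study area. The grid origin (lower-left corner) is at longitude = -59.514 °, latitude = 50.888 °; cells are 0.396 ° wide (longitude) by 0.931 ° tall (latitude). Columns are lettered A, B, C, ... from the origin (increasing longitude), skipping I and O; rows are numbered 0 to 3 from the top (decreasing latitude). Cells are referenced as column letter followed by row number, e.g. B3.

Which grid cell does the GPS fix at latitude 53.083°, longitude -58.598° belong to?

Column index: ⌊(-58.598 − -59.514) / 0.396⌋ = ⌊2.313⌋ = 2 → column C
Row offset from origin: ⌊(53.083 − 50.888) / 0.931⌋ = ⌊2.358⌋ = 2 → row 1 (counted from top)

C1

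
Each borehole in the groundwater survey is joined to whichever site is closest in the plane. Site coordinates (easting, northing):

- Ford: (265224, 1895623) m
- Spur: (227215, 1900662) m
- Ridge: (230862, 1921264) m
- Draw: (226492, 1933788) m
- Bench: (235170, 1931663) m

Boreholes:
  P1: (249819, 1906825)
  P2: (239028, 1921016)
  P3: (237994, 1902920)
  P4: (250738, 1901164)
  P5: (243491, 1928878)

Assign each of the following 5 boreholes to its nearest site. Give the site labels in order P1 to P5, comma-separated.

Ford, Ridge, Spur, Ford, Bench

P1 → Ford (d²=362798829.00)
P2 → Ridge (d²=66745060.00)
P3 → Spur (d²=121285405.00)
P4 → Ford (d²=240546877.00)
P5 → Bench (d²=76995266.00)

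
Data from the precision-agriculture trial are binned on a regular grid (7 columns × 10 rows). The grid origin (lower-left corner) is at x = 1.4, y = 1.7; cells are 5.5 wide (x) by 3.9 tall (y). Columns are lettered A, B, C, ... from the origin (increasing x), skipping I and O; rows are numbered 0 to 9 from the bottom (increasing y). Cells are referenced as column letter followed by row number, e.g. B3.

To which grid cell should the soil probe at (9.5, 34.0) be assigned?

B8

Column index: ⌊(9.5 − 1.4) / 5.5⌋ = ⌊1.473⌋ = 1 → column B
Row offset from origin: ⌊(34.0 − 1.7) / 3.9⌋ = ⌊8.282⌋ = 8 → row 8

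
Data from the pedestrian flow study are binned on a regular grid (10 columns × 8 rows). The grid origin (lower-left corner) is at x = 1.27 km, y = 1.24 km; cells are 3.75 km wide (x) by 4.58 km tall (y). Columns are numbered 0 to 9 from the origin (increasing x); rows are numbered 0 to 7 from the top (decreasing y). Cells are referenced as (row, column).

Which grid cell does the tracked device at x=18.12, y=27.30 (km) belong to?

(2, 4)

Column index: ⌊(18.12 − 1.27) / 3.75⌋ = ⌊4.493⌋ = 4
Row offset from origin: ⌊(27.30 − 1.24) / 4.58⌋ = ⌊5.690⌋ = 5 → row 2 (counted from top)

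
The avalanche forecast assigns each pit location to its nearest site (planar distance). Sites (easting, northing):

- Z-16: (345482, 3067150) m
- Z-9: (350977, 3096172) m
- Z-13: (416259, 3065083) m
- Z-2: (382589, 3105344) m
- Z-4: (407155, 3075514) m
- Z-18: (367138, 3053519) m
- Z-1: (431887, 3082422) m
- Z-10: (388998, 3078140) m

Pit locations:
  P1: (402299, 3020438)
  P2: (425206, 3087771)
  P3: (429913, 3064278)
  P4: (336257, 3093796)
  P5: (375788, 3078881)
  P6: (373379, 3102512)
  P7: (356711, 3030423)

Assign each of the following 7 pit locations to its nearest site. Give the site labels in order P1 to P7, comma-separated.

P1 → Z-13 (d²=2188057625.00)
P2 → Z-1 (d²=73247562.00)
P3 → Z-13 (d²=187079741.00)
P4 → Z-9 (d²=222323776.00)
P5 → Z-10 (d²=175053181.00)
P6 → Z-2 (d²=92844324.00)
P7 → Z-18 (d²=642147545.00)

Z-13, Z-1, Z-13, Z-9, Z-10, Z-2, Z-18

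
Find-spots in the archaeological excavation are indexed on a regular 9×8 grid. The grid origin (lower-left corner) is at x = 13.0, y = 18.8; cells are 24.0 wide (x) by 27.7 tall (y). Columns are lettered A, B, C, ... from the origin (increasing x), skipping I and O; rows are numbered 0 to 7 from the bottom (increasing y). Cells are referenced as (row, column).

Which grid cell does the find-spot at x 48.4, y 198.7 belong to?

Column index: ⌊(48.4 − 13.0) / 24.0⌋ = ⌊1.475⌋ = 1 → column B
Row offset from origin: ⌊(198.7 − 18.8) / 27.7⌋ = ⌊6.495⌋ = 6 → row 6

(6, B)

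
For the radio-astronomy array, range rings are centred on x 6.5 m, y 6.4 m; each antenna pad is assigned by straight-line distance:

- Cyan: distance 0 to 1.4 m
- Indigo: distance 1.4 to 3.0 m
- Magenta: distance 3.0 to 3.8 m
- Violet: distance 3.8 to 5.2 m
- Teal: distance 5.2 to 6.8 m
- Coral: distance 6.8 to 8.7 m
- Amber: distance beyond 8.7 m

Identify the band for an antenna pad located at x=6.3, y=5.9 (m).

Cyan

Distance = √((6.3−6.5)² + (5.9−6.4)²) = √(0.040 + 0.250) = 0.539 m.
0 ≤ 0.539 < 1.4 → Cyan.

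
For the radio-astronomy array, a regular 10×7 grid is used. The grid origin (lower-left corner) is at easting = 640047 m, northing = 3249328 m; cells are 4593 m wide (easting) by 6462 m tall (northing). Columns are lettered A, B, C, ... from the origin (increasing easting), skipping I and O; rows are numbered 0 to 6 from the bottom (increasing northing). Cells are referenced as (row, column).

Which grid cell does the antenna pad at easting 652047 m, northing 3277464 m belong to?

Column index: ⌊(652047 − 640047) / 4593⌋ = ⌊2.613⌋ = 2 → column C
Row offset from origin: ⌊(3277464 − 3249328) / 6462⌋ = ⌊4.354⌋ = 4 → row 4

(4, C)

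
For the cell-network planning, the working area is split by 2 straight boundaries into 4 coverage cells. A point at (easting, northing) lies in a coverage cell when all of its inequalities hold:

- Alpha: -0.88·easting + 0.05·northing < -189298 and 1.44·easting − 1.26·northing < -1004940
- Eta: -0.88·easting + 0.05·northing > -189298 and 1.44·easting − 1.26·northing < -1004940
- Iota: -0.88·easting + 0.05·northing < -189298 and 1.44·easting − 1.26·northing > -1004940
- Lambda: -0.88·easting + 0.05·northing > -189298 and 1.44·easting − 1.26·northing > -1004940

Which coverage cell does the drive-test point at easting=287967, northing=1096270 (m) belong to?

-0.88·287967 + 0.05·1096270 = -198597.460, which is < -189298
1.44·287967 − 1.26·1096270 = -966627.720, which is > -1004940
This sign pattern matches Iota.

Iota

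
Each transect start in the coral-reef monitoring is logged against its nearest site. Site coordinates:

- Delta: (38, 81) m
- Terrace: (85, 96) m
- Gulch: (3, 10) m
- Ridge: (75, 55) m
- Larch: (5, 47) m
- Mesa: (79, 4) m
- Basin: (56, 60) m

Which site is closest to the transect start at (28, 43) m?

Larch

Squared distances to each site:
Delta: 1544.000; Terrace: 6058.000; Gulch: 1714.000; Ridge: 2353.000; Larch: 545.000; Mesa: 4122.000; Basin: 1073.000.
Minimum at Larch.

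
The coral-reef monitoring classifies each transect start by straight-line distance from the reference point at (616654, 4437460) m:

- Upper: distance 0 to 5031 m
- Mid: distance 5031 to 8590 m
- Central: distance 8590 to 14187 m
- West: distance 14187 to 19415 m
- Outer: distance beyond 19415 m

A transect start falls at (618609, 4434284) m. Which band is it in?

Distance = √((618609−616654)² + (4434284−4437460)²) = √(3822025.000 + 10086976.000) = 3729.477 m.
0 ≤ 3729.477 < 5031 → Upper.

Upper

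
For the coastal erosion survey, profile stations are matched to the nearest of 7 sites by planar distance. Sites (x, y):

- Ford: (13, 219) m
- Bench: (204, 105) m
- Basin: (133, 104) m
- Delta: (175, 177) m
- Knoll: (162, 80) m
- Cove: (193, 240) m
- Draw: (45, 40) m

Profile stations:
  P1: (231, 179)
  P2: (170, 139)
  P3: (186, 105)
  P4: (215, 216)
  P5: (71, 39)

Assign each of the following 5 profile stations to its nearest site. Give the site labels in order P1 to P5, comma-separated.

Delta, Delta, Bench, Cove, Draw

P1 → Delta (d²=3140.00)
P2 → Delta (d²=1469.00)
P3 → Bench (d²=324.00)
P4 → Cove (d²=1060.00)
P5 → Draw (d²=677.00)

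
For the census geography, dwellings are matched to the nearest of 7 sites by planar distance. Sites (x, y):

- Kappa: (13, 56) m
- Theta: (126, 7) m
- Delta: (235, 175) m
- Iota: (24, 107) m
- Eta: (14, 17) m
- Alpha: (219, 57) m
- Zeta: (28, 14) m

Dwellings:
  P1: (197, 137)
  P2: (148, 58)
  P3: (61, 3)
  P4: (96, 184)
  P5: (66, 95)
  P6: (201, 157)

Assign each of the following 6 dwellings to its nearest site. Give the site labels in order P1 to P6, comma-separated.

Delta, Theta, Zeta, Iota, Iota, Delta

P1 → Delta (d²=2888.00)
P2 → Theta (d²=3085.00)
P3 → Zeta (d²=1210.00)
P4 → Iota (d²=11113.00)
P5 → Iota (d²=1908.00)
P6 → Delta (d²=1480.00)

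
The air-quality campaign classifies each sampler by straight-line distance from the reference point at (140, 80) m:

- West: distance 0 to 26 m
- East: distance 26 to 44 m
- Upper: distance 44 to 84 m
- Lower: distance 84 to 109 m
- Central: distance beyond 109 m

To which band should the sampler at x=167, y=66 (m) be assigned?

Distance = √((167−140)² + (66−80)²) = √(729.000 + 196.000) = 30.414 m.
26 ≤ 30.414 < 44 → East.

East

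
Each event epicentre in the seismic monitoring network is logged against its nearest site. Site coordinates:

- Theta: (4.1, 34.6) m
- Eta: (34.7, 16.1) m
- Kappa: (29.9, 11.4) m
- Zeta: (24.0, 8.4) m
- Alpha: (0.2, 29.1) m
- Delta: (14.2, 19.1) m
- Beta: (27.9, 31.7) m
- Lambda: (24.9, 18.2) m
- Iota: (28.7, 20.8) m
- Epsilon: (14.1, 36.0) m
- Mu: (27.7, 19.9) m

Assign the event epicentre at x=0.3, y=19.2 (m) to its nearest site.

Alpha

Squared distances to each site:
Theta: 251.600; Eta: 1192.970; Kappa: 937.000; Zeta: 678.330; Alpha: 98.020; Delta: 193.220; Beta: 918.010; Lambda: 606.160; Iota: 809.120; Epsilon: 472.680; Mu: 751.250.
Minimum at Alpha.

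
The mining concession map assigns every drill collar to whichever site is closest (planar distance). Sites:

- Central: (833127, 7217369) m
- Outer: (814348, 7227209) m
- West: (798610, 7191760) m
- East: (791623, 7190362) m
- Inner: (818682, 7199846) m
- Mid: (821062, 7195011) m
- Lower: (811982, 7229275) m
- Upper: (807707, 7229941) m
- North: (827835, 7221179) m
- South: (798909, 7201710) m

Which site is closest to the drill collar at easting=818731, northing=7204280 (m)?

Inner

Squared distances to each site:
Central: 378566737.000; Outer: 544949730.000; West: 561605041.000; East: 928554388.000; Inner: 19662757.000; Mid: 91347922.000; Lower: 670299026.000; Upper: 780015497.000; North: 368459017.000; South: 399516584.000.
Minimum at Inner.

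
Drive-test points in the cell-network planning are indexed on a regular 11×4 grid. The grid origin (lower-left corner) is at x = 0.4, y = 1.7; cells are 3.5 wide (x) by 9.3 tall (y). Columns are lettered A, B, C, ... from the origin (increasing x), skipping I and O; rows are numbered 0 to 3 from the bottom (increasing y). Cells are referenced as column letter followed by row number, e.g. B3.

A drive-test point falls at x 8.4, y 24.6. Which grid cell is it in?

C2

Column index: ⌊(8.4 − 0.4) / 3.5⌋ = ⌊2.286⌋ = 2 → column C
Row offset from origin: ⌊(24.6 − 1.7) / 9.3⌋ = ⌊2.462⌋ = 2 → row 2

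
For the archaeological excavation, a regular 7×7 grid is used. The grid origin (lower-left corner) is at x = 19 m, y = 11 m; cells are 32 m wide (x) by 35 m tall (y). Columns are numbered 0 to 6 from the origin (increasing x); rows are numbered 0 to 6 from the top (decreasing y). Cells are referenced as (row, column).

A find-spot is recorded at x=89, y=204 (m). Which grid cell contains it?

Column index: ⌊(89 − 19) / 32⌋ = ⌊2.188⌋ = 2
Row offset from origin: ⌊(204 − 11) / 35⌋ = ⌊5.514⌋ = 5 → row 1 (counted from top)

(1, 2)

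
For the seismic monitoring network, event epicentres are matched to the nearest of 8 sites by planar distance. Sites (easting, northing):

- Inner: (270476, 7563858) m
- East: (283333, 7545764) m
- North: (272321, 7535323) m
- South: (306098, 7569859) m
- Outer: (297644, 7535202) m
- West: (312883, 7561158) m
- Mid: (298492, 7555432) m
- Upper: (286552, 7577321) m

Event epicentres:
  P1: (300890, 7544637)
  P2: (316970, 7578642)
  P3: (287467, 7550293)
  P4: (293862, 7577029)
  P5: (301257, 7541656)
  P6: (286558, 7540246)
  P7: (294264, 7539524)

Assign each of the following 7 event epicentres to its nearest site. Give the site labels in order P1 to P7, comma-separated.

P1 → Outer (d²=99555741.00)
P2 → South (d²=195341473.00)
P3 → East (d²=37601797.00)
P4 → Upper (d²=53521364.00)
P5 → Outer (d²=54707885.00)
P6 → East (d²=40848949.00)
P7 → Outer (d²=30104084.00)

Outer, South, East, Upper, Outer, East, Outer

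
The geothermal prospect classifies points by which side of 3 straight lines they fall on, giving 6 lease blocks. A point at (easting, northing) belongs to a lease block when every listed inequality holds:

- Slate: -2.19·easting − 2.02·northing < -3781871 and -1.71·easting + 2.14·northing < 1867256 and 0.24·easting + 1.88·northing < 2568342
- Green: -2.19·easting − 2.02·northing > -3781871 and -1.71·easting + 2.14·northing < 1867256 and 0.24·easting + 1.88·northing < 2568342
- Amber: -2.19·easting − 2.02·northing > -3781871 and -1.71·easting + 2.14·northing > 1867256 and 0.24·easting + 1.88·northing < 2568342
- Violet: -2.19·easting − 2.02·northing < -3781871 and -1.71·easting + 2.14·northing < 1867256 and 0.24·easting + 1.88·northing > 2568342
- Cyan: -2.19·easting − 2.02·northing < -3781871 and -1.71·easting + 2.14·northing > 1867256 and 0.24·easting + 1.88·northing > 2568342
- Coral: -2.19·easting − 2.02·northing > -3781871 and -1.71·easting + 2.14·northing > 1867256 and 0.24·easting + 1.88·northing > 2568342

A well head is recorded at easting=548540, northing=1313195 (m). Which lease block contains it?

-2.19·548540 − 2.02·1313195 = -3853956.500, which is < -3781871
-1.71·548540 + 2.14·1313195 = 1872233.900, which is > 1867256
0.24·548540 + 1.88·1313195 = 2600456.200, which is > 2568342
This sign pattern matches Cyan.

Cyan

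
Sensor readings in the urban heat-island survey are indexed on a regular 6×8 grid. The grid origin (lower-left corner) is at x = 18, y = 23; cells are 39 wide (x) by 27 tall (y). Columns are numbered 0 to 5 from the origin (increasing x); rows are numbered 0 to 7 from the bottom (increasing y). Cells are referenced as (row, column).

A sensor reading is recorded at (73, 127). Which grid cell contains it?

(3, 1)

Column index: ⌊(73 − 18) / 39⌋ = ⌊1.410⌋ = 1
Row offset from origin: ⌊(127 − 23) / 27⌋ = ⌊3.852⌋ = 3 → row 3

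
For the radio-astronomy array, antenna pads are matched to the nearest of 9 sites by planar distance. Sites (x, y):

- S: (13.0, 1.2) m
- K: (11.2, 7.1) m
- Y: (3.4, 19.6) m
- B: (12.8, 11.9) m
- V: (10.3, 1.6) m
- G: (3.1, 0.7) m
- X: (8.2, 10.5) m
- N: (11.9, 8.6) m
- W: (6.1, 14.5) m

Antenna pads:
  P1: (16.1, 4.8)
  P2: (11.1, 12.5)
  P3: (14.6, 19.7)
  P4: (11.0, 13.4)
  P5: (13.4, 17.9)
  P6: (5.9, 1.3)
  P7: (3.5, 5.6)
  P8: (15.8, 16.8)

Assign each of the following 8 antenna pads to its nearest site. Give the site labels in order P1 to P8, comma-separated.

P1 → S (d²=22.57)
P2 → B (d²=3.25)
P3 → B (d²=64.08)
P4 → B (d²=5.49)
P5 → B (d²=36.36)
P6 → G (d²=8.20)
P7 → G (d²=24.17)
P8 → B (d²=33.01)

S, B, B, B, B, G, G, B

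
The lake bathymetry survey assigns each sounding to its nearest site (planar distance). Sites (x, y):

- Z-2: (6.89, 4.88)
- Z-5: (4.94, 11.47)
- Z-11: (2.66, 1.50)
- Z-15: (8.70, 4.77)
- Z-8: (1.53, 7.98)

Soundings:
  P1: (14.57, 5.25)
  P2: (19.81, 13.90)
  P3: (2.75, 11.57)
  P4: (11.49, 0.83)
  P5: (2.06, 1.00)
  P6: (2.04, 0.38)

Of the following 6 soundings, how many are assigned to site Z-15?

3

P1 → Z-15
P2 → Z-15
P3 → Z-5
P4 → Z-15
P5 → Z-11
P6 → Z-11
3 of the 6 go to Z-15.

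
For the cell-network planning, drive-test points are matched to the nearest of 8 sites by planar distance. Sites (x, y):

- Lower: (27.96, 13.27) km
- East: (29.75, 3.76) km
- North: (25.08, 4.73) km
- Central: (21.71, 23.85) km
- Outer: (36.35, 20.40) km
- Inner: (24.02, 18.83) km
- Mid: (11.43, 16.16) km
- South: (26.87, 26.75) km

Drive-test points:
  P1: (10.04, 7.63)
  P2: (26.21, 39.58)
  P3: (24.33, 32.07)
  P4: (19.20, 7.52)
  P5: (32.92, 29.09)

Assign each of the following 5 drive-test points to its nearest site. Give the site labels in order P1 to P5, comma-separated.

Mid, South, South, North, South

P1 → Mid (d²=74.69)
P2 → South (d²=165.04)
P3 → South (d²=34.75)
P4 → North (d²=42.36)
P5 → South (d²=42.08)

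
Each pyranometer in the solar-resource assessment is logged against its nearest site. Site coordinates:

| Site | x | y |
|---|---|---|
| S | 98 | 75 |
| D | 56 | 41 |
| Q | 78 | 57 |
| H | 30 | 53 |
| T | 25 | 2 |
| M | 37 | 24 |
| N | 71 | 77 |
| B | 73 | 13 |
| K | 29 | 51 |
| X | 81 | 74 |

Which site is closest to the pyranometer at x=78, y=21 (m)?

Squared distances to each site:
S: 3316.000; D: 884.000; Q: 1296.000; H: 3328.000; T: 3170.000; M: 1690.000; N: 3185.000; B: 89.000; K: 3301.000; X: 2818.000.
Minimum at B.

B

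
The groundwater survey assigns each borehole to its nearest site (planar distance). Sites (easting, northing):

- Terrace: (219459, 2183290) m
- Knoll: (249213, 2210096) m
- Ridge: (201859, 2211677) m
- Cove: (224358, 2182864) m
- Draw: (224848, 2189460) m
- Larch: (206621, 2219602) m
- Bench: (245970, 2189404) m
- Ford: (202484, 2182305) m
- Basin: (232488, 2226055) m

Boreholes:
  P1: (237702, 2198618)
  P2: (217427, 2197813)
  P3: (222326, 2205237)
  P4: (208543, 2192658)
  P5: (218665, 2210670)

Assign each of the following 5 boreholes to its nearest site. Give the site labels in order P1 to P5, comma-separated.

P1 → Bench (d²=153257620.00)
P2 → Draw (d²=124843850.00)
P3 → Draw (d²=255274213.00)
P4 → Ford (d²=143896090.00)
P5 → Larch (d²=224838560.00)

Bench, Draw, Draw, Ford, Larch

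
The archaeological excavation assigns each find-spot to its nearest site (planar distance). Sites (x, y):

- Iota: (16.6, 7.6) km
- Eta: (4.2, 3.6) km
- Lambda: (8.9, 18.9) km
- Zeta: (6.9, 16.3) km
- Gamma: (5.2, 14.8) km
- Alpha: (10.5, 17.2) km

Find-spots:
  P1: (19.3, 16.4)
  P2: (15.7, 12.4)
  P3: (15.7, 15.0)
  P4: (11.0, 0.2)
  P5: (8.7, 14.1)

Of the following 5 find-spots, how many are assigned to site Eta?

P1 → Alpha
P2 → Iota
P3 → Alpha
P4 → Eta
P5 → Zeta
1 of the 5 goes to Eta.

1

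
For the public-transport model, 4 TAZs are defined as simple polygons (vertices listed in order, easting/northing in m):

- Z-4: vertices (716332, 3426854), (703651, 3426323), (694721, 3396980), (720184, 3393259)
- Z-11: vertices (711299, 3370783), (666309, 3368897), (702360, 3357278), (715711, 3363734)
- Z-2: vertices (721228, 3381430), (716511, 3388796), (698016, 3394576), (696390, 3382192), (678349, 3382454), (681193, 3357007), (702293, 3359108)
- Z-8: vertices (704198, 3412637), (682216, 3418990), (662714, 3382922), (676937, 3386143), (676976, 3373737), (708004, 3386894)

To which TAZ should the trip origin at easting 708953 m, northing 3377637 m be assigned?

Z-2

Cast a ray rightward from (708953, 3377637). For each polygon, the edges (by vertex number in listed order) whose endpoints lie on opposite sides of northing = 3377637, where each meets that height, and whether that is right or left of the point:
Z-4: no edge straddles that height → 0 crossings.
Z-11: no edge straddles that height → 0 crossings.
Z-2: 5–6 at easting≈678887.4 (left), 7–1 at easting≈718010.5 (right) → 1 crossing.
Z-8: 4–5 at easting≈676963.7 (left), 5–6 at easting≈686173.3 (left) → 0 crossings.
Only Z-2 has an odd count, so the point is inside Z-2.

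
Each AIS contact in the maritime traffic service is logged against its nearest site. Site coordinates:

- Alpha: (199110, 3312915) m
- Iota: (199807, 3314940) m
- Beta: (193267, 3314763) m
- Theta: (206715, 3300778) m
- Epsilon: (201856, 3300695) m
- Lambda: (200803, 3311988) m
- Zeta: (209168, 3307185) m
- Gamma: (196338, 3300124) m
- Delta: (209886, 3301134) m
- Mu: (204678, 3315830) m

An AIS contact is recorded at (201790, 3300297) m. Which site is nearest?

Squared distances to each site:
Alpha: 166396324.000; Iota: 218349738.000; Beta: 281906685.000; Theta: 24486986.000; Epsilon: 162760.000; Lambda: 137653650.000; Zeta: 101879428.000; Gamma: 29754233.000; Delta: 66245785.000; Mu: 249614633.000.
Minimum at Epsilon.

Epsilon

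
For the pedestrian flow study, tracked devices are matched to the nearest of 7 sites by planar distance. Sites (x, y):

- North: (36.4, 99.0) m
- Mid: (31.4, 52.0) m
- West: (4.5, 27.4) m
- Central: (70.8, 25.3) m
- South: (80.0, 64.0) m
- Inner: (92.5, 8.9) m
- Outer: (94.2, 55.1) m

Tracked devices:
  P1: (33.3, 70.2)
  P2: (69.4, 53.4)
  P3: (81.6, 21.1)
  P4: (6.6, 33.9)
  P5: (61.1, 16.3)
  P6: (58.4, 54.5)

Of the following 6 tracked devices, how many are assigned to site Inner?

P1 → Mid
P2 → South
P3 → Central
P4 → West
P5 → Central
P6 → South
0 of the 6 go to Inner.

0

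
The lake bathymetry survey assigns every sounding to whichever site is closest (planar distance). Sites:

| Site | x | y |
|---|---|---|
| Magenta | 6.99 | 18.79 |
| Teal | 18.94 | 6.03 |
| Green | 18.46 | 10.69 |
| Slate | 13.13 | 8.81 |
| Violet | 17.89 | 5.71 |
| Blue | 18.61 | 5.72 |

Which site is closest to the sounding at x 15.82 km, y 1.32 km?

Violet

Squared distances to each site:
Magenta: 383.170; Teal: 31.919; Green: 94.766; Slate: 63.336; Violet: 23.557; Blue: 27.144.
Minimum at Violet.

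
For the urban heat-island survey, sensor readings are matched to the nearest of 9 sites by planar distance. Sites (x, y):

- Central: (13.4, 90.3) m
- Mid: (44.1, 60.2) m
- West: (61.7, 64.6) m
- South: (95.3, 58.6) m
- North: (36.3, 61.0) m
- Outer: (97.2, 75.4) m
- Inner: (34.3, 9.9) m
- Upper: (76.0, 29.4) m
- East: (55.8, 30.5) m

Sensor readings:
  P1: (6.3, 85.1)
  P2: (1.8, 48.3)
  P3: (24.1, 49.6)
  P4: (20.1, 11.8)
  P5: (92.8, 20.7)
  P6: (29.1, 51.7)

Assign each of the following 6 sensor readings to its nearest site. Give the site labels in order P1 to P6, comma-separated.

Central, North, North, Inner, Upper, North

P1 → Central (d²=77.45)
P2 → North (d²=1351.54)
P3 → North (d²=278.80)
P4 → Inner (d²=205.25)
P5 → Upper (d²=357.93)
P6 → North (d²=138.33)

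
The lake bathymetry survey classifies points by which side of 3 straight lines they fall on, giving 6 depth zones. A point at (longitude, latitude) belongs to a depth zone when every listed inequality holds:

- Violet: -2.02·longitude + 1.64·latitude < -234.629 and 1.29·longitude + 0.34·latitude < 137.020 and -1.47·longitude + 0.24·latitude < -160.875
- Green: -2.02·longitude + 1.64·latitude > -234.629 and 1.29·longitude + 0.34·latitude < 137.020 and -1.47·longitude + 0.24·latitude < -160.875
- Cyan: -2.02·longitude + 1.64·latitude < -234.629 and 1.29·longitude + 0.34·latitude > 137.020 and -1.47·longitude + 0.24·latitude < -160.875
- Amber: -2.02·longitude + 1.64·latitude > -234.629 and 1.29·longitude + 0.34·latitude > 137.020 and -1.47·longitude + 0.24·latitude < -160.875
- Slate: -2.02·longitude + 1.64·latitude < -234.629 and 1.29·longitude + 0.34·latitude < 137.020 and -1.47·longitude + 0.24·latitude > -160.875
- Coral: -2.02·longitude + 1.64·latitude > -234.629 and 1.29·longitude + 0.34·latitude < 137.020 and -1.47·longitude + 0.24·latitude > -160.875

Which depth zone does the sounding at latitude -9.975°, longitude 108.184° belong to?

-2.02·108.184 + 1.64·-9.975 = -234.891, which is < -234.629
1.29·108.184 + 0.34·-9.975 = 136.166, which is < 137.020
-1.47·108.184 + 0.24·-9.975 = -161.424, which is < -160.875
This sign pattern matches Violet.

Violet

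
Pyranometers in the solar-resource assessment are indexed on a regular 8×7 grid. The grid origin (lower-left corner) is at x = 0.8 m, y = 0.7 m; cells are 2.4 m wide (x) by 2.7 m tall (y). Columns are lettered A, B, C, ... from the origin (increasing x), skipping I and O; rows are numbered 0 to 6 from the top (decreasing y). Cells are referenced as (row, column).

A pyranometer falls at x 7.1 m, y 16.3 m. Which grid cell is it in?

(1, C)

Column index: ⌊(7.1 − 0.8) / 2.4⌋ = ⌊2.625⌋ = 2 → column C
Row offset from origin: ⌊(16.3 − 0.7) / 2.7⌋ = ⌊5.778⌋ = 5 → row 1 (counted from top)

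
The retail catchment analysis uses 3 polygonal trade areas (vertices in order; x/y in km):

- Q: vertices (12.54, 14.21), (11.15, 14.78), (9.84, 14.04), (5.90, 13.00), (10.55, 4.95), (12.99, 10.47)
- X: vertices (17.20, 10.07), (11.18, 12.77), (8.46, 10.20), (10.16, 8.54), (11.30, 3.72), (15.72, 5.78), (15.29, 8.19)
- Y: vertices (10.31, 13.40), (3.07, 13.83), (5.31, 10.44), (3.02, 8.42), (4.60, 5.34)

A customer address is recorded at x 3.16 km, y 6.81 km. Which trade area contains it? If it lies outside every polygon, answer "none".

none

Cast a ray rightward from (3.16, 6.81). For each polygon, the edges (by vertex number in listed order) whose endpoints lie on opposite sides of y = 6.81, where each meets that height, and whether that is right or left of the point:
Q: 4–5 at x≈9.476 (right), 5–6 at x≈11.372 (right) → 2 crossings.
X: 4–5 at x≈10.569 (right), 6–7 at x≈15.536 (right) → 2 crossings.
Y: 4–5 at x≈3.846 (right), 5–1 at x≈5.641 (right) → 2 crossings.
All counts are even, so the point lies outside every listed polygon.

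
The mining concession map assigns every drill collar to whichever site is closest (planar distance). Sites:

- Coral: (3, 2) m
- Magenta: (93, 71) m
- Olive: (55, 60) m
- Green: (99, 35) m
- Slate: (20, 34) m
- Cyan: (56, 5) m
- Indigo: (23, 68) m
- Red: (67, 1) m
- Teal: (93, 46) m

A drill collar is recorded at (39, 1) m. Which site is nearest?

Squared distances to each site:
Coral: 1297.000; Magenta: 7816.000; Olive: 3737.000; Green: 4756.000; Slate: 1450.000; Cyan: 305.000; Indigo: 4745.000; Red: 784.000; Teal: 4941.000.
Minimum at Cyan.

Cyan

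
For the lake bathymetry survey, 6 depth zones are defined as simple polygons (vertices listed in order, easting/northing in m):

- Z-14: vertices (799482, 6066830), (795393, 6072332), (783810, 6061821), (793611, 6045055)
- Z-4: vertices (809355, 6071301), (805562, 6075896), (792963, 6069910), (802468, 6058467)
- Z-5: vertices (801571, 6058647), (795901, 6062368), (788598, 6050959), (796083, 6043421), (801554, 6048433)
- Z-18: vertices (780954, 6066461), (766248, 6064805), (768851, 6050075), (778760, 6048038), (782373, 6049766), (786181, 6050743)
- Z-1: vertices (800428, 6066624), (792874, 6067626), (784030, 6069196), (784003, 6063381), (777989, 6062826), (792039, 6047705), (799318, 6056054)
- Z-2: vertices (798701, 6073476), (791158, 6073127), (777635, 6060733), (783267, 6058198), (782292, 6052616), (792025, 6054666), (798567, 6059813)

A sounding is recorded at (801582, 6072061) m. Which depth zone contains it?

Cast a ray rightward from (801582, 6072061). For each polygon, the edges (by vertex number in listed order) whose endpoints lie on opposite sides of northing = 6072061, where each meets that height, and whether that is right or left of the point:
Z-14: 1–2 at easting≈795594.4 (left), 2–3 at easting≈795094.4 (left) → 0 crossings.
Z-4: 1–2 at easting≈808727.6 (right), 2–3 at easting≈797490.3 (left) → 1 crossing.
Z-5: no edge straddles that height → 0 crossings.
Z-18: no edge straddles that height → 0 crossings.
Z-1: no edge straddles that height → 0 crossings.
Z-2: 2–3 at easting≈789994.9 (left), 7–1 at easting≈798687.1 (left) → 0 crossings.
Only Z-4 has an odd count, so the point is inside Z-4.

Z-4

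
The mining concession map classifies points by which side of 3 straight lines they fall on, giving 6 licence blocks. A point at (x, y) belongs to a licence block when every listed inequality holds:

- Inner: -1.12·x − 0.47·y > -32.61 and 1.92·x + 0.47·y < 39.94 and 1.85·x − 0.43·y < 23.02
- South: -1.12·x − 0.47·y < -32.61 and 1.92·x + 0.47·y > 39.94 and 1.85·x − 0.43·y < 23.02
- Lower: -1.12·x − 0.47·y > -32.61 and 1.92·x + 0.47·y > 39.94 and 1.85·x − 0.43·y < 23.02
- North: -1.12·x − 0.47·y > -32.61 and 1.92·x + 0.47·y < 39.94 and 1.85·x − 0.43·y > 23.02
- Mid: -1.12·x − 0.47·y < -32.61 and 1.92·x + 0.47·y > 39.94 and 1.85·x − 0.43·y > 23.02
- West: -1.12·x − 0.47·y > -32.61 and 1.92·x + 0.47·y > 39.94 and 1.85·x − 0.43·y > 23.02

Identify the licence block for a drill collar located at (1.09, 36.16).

-1.12·1.09 − 0.47·36.16 = -18.216, which is > -32.61
1.92·1.09 + 0.47·36.16 = 19.088, which is < 39.94
1.85·1.09 − 0.43·36.16 = -13.532, which is < 23.02
This sign pattern matches Inner.

Inner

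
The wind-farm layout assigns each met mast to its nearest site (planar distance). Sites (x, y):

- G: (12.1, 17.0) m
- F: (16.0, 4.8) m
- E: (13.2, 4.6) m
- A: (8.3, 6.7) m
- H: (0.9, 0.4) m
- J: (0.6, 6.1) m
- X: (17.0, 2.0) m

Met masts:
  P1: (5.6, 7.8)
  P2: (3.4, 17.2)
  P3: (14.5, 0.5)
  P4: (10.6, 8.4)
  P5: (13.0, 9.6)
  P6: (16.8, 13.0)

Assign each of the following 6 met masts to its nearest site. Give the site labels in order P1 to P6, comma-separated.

P1 → A (d²=8.50)
P2 → G (d²=75.73)
P3 → X (d²=8.50)
P4 → A (d²=8.18)
P5 → E (d²=25.04)
P6 → G (d²=38.09)

A, G, X, A, E, G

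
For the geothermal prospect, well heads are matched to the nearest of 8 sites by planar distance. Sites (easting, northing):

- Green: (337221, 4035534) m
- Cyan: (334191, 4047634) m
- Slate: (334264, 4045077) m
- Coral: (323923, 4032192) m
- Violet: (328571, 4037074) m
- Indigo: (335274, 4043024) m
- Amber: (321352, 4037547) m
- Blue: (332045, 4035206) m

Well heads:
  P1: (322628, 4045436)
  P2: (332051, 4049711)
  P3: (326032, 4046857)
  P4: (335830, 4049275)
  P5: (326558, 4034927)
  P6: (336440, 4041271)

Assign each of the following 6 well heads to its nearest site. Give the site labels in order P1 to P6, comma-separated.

Amber, Cyan, Cyan, Cyan, Violet, Indigo

P1 → Amber (d²=63864497.00)
P2 → Cyan (d²=8893529.00)
P3 → Cyan (d²=67173010.00)
P4 → Cyan (d²=5379202.00)
P5 → Violet (d²=8661778.00)
P6 → Indigo (d²=4432565.00)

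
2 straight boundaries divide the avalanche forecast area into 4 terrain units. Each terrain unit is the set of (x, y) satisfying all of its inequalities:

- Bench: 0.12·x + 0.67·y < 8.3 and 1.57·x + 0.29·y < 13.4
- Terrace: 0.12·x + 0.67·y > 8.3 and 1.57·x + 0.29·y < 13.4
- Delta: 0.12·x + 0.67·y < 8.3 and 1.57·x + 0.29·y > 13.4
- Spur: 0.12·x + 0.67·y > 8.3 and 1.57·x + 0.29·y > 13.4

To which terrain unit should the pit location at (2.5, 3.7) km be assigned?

Bench

0.12·2.5 + 0.67·3.7 = 2.779, which is < 8.3
1.57·2.5 + 0.29·3.7 = 4.998, which is < 13.4
This sign pattern matches Bench.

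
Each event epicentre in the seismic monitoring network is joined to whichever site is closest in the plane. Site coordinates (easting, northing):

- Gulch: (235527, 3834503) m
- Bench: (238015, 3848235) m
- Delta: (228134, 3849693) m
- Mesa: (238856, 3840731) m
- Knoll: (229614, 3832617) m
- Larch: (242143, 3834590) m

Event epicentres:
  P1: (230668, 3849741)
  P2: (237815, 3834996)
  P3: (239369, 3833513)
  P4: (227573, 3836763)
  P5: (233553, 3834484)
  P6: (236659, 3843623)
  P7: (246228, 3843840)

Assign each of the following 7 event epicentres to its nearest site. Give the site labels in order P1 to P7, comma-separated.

Delta, Gulch, Larch, Knoll, Gulch, Mesa, Mesa

P1 → Delta (d²=6423460.00)
P2 → Gulch (d²=5477993.00)
P3 → Larch (d²=8855005.00)
P4 → Knoll (d²=21354997.00)
P5 → Gulch (d²=3897037.00)
P6 → Mesa (d²=13190473.00)
P7 → Mesa (d²=64012265.00)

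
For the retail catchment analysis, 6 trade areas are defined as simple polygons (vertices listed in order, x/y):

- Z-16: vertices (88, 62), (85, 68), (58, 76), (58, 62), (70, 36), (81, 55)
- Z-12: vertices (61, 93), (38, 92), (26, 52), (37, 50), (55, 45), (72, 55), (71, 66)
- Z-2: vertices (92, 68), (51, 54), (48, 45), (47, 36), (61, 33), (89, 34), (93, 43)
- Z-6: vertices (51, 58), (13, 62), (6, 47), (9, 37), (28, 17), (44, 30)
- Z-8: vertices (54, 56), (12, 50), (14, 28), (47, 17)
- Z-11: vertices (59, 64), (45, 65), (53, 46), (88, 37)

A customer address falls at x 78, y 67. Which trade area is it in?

Cast a ray rightward from (78, 67). For each polygon, the edges (by vertex number in listed order) whose endpoints lie on opposite sides of y = 67, where each meets that height, and whether that is right or left of the point:
Z-16: 1–2 at x≈85.5 (right), 3–4 at x≈58.0 (left) → 1 crossing.
Z-12: 2–3 at x≈30.5 (left), 7–1 at x≈70.6 (left) → 0 crossings.
Z-2: 1–2 at x≈89.1 (right), 7–1 at x≈92.0 (right) → 2 crossings.
Z-6: no edge straddles that height → 0 crossings.
Z-8: no edge straddles that height → 0 crossings.
Z-11: no edge straddles that height → 0 crossings.
Only Z-16 has an odd count, so the point is inside Z-16.

Z-16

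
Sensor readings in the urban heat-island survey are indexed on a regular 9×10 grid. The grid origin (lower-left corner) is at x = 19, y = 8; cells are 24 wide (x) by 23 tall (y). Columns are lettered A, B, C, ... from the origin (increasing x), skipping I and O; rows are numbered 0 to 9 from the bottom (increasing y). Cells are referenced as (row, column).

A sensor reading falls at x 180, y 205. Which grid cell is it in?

(8, G)

Column index: ⌊(180 − 19) / 24⌋ = ⌊6.708⌋ = 6 → column G
Row offset from origin: ⌊(205 − 8) / 23⌋ = ⌊8.565⌋ = 8 → row 8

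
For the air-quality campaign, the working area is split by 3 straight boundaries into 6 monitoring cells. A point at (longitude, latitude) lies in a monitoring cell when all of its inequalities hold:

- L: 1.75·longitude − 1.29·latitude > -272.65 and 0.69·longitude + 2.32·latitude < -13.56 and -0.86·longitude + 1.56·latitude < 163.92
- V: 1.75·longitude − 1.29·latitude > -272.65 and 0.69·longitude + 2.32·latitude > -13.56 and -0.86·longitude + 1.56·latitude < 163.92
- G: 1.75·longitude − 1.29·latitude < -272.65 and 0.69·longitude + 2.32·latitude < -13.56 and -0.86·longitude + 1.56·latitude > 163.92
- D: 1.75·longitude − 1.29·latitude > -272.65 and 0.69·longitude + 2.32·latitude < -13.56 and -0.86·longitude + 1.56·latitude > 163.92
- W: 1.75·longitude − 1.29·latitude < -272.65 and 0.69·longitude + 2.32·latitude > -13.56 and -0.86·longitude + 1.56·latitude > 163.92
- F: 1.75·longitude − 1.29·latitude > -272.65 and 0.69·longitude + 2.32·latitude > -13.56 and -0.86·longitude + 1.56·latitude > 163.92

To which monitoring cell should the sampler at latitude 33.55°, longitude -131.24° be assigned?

W

1.75·-131.24 − 1.29·33.55 = -272.950, which is < -272.65
0.69·-131.24 + 2.32·33.55 = -12.720, which is > -13.56
-0.86·-131.24 + 1.56·33.55 = 165.204, which is > 163.92
This sign pattern matches W.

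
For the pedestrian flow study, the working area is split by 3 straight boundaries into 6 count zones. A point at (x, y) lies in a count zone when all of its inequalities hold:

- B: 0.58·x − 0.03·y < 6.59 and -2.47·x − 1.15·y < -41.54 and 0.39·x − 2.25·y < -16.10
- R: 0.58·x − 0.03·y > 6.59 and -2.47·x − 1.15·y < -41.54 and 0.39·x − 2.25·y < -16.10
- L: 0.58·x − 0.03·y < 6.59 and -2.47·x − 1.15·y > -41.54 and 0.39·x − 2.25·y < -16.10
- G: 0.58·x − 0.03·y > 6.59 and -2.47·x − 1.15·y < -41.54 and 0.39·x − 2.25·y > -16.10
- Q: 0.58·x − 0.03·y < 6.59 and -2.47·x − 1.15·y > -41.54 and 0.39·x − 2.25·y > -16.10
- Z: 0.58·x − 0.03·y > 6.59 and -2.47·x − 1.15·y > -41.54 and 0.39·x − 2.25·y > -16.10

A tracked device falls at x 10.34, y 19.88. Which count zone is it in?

0.58·10.34 − 0.03·19.88 = 5.401, which is < 6.59
-2.47·10.34 − 1.15·19.88 = -48.402, which is < -41.54
0.39·10.34 − 2.25·19.88 = -40.697, which is < -16.10
This sign pattern matches B.

B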